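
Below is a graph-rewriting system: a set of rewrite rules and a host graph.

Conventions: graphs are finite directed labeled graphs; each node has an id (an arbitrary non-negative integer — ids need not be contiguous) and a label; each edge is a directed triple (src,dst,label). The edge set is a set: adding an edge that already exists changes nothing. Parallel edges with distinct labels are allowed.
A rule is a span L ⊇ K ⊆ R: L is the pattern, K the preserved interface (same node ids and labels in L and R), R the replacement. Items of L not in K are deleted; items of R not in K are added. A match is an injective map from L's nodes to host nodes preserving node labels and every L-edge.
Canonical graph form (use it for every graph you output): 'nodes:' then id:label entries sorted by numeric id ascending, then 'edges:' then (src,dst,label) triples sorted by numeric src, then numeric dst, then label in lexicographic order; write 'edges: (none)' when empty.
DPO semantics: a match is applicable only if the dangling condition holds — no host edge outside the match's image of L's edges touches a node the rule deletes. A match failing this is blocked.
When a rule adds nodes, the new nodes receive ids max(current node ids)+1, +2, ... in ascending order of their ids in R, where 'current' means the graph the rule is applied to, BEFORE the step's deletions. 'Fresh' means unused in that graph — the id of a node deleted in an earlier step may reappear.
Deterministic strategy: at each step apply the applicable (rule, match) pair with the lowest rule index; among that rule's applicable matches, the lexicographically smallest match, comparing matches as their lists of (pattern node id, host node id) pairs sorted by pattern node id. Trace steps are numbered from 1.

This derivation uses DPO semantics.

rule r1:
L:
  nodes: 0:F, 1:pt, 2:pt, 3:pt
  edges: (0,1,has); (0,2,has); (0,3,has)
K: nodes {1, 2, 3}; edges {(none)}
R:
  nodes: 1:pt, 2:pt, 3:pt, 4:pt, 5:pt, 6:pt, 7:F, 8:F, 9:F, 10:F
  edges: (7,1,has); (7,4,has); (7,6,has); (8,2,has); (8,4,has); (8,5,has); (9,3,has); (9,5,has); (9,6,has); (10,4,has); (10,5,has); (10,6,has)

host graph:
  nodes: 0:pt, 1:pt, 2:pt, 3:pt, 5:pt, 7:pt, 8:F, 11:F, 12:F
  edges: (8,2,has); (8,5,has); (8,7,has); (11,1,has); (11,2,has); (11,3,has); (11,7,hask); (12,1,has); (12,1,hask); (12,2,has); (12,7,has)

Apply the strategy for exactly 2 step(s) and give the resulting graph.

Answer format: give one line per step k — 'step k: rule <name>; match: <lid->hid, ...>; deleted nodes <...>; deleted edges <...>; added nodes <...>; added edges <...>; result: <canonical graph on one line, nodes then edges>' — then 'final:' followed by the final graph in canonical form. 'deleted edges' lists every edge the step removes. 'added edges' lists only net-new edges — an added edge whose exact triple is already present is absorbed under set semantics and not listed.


step 1: rule r1; match: 0->8, 1->2, 2->5, 3->7; deleted nodes 8; deleted edges (8,2,has); (8,5,has); (8,7,has); added nodes 13, 14, 15, 16, 17, 18, 19; added edges (16,2,has); (16,13,has); (16,15,has); (17,5,has); (17,13,has); (17,14,has); (18,7,has); (18,14,has); (18,15,has); (19,13,has); (19,14,has); (19,15,has); result: nodes: 0:pt, 1:pt, 2:pt, 3:pt, 5:pt, 7:pt, 11:F, 12:F, 13:pt, 14:pt, 15:pt, 16:F, 17:F, 18:F, 19:F edges: (11,1,has); (11,2,has); (11,3,has); (11,7,hask); (12,1,has); (12,1,hask); (12,2,has); (12,7,has); (16,2,has); (16,13,has); (16,15,has); (17,5,has); (17,13,has); (17,14,has); (18,7,has); (18,14,has); (18,15,has); (19,13,has); (19,14,has); (19,15,has)
step 2: rule r1; match: 0->16, 1->2, 2->13, 3->15; deleted nodes 16; deleted edges (16,2,has); (16,13,has); (16,15,has); added nodes 20, 21, 22, 23, 24, 25, 26; added edges (23,2,has); (23,20,has); (23,22,has); (24,13,has); (24,20,has); (24,21,has); (25,15,has); (25,21,has); (25,22,has); (26,20,has); (26,21,has); (26,22,has); result: nodes: 0:pt, 1:pt, 2:pt, 3:pt, 5:pt, 7:pt, 11:F, 12:F, 13:pt, 14:pt, 15:pt, 17:F, 18:F, 19:F, 20:pt, 21:pt, 22:pt, 23:F, 24:F, 25:F, 26:F edges: (11,1,has); (11,2,has); (11,3,has); (11,7,hask); (12,1,has); (12,1,hask); (12,2,has); (12,7,has); (17,5,has); (17,13,has); (17,14,has); (18,7,has); (18,14,has); (18,15,has); (19,13,has); (19,14,has); (19,15,has); (23,2,has); (23,20,has); (23,22,has); (24,13,has); (24,20,has); (24,21,has); (25,15,has); (25,21,has); (25,22,has); (26,20,has); (26,21,has); (26,22,has)
final:
nodes: 0:pt, 1:pt, 2:pt, 3:pt, 5:pt, 7:pt, 11:F, 12:F, 13:pt, 14:pt, 15:pt, 17:F, 18:F, 19:F, 20:pt, 21:pt, 22:pt, 23:F, 24:F, 25:F, 26:F
edges: (11,1,has); (11,2,has); (11,3,has); (11,7,hask); (12,1,has); (12,1,hask); (12,2,has); (12,7,has); (17,5,has); (17,13,has); (17,14,has); (18,7,has); (18,14,has); (18,15,has); (19,13,has); (19,14,has); (19,15,has); (23,2,has); (23,20,has); (23,22,has); (24,13,has); (24,20,has); (24,21,has); (25,15,has); (25,21,has); (25,22,has); (26,20,has); (26,21,has); (26,22,has)


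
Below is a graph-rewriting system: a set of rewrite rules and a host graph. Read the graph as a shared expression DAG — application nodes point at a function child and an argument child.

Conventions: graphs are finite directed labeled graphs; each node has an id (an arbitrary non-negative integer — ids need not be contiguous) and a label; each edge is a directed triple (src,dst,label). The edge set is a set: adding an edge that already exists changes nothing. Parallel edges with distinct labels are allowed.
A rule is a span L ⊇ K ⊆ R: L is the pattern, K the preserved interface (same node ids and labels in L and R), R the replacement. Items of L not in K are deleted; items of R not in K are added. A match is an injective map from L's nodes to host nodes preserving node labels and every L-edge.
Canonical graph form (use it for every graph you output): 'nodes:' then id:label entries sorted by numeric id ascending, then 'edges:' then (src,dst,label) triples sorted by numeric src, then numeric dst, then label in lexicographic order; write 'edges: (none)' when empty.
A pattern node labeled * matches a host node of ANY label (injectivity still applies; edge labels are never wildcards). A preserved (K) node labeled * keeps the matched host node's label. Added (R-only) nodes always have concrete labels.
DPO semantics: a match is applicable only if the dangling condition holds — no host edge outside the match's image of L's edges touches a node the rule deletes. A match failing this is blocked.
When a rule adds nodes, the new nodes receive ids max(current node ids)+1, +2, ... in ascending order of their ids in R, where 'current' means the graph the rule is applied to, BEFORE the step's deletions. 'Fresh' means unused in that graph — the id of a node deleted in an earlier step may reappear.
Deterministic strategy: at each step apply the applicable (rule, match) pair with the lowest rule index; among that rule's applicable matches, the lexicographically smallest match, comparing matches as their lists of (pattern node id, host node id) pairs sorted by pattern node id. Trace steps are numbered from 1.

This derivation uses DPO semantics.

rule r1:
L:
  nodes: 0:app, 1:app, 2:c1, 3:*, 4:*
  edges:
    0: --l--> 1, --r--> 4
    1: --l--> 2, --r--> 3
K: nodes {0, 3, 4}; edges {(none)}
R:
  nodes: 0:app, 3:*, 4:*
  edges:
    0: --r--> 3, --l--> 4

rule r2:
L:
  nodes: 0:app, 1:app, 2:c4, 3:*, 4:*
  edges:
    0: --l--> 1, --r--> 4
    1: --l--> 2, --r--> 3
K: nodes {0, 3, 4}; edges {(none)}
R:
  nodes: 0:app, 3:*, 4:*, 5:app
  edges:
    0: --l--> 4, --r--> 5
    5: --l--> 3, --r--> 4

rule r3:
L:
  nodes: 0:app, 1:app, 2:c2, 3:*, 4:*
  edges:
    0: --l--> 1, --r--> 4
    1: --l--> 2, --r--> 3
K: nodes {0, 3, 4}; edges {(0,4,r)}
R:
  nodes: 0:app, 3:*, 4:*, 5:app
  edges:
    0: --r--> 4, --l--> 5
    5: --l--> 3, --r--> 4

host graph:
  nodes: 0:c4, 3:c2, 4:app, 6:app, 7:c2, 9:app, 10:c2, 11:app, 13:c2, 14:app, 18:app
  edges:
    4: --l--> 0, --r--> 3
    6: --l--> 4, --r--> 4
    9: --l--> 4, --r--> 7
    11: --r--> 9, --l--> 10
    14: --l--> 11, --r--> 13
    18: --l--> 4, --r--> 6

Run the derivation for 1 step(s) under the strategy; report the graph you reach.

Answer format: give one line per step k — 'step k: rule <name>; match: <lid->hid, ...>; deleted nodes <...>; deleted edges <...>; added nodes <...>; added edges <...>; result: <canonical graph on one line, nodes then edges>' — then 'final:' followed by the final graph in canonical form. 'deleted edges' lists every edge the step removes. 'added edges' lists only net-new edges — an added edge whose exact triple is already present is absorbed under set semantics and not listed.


step 1: rule r3; match: 0->14, 1->11, 2->10, 3->9, 4->13; deleted nodes 10, 11; deleted edges (11,9,r); (11,10,l); (14,11,l); added nodes 19; added edges (14,19,l); (19,9,l); (19,13,r); result: nodes: 0:c4, 3:c2, 4:app, 6:app, 7:c2, 9:app, 13:c2, 14:app, 18:app, 19:app edges: (4,0,l); (4,3,r); (6,4,l); (6,4,r); (9,4,l); (9,7,r); (14,13,r); (14,19,l); (18,4,l); (18,6,r); (19,9,l); (19,13,r)
final:
nodes: 0:c4, 3:c2, 4:app, 6:app, 7:c2, 9:app, 13:c2, 14:app, 18:app, 19:app
edges: (4,0,l); (4,3,r); (6,4,l); (6,4,r); (9,4,l); (9,7,r); (14,13,r); (14,19,l); (18,4,l); (18,6,r); (19,9,l); (19,13,r)


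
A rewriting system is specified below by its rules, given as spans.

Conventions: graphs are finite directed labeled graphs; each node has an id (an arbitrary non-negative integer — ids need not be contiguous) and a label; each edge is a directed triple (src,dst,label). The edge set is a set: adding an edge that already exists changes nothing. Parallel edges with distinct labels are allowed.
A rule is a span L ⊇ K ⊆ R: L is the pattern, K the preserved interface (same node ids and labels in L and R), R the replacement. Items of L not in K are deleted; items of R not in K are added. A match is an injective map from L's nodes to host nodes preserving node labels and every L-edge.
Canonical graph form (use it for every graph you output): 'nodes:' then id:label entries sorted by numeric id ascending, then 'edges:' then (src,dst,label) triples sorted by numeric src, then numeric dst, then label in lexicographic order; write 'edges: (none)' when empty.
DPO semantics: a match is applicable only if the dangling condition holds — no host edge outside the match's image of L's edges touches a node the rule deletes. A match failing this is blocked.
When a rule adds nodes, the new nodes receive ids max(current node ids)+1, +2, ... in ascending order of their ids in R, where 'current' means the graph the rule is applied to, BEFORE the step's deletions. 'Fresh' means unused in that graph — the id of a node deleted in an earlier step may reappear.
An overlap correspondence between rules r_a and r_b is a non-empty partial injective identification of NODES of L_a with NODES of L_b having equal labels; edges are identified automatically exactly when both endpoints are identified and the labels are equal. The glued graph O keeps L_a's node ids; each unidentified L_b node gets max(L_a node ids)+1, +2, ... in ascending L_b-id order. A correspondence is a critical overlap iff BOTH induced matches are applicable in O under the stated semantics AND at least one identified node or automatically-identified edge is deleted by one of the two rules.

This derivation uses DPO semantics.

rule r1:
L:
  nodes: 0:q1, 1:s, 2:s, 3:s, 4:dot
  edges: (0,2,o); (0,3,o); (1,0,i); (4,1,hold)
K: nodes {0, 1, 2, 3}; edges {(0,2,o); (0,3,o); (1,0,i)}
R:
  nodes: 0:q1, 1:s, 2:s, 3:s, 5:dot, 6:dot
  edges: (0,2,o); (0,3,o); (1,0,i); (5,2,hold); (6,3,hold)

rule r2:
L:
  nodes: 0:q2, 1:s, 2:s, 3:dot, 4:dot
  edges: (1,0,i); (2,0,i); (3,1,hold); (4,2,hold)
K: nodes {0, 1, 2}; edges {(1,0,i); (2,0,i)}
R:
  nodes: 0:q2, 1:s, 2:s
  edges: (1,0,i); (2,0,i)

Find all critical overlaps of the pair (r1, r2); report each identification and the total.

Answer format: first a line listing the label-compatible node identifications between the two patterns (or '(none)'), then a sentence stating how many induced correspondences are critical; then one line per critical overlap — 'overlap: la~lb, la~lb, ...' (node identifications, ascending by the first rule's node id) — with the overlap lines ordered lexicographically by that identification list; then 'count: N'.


label-compatible node identifications between L(r1) and L(r2): 1~1, 1~2, 2~1, 2~2, 3~1, 3~2, 4~3, 4~4
6 of the induced correspondences are critical overlaps of r1 and r2.
overlap: 1~1, 2~2, 4~3
overlap: 1~1, 3~2, 4~3
overlap: 1~1, 4~3
overlap: 1~2, 2~1, 4~4
overlap: 1~2, 3~1, 4~4
overlap: 1~2, 4~4
count: 6


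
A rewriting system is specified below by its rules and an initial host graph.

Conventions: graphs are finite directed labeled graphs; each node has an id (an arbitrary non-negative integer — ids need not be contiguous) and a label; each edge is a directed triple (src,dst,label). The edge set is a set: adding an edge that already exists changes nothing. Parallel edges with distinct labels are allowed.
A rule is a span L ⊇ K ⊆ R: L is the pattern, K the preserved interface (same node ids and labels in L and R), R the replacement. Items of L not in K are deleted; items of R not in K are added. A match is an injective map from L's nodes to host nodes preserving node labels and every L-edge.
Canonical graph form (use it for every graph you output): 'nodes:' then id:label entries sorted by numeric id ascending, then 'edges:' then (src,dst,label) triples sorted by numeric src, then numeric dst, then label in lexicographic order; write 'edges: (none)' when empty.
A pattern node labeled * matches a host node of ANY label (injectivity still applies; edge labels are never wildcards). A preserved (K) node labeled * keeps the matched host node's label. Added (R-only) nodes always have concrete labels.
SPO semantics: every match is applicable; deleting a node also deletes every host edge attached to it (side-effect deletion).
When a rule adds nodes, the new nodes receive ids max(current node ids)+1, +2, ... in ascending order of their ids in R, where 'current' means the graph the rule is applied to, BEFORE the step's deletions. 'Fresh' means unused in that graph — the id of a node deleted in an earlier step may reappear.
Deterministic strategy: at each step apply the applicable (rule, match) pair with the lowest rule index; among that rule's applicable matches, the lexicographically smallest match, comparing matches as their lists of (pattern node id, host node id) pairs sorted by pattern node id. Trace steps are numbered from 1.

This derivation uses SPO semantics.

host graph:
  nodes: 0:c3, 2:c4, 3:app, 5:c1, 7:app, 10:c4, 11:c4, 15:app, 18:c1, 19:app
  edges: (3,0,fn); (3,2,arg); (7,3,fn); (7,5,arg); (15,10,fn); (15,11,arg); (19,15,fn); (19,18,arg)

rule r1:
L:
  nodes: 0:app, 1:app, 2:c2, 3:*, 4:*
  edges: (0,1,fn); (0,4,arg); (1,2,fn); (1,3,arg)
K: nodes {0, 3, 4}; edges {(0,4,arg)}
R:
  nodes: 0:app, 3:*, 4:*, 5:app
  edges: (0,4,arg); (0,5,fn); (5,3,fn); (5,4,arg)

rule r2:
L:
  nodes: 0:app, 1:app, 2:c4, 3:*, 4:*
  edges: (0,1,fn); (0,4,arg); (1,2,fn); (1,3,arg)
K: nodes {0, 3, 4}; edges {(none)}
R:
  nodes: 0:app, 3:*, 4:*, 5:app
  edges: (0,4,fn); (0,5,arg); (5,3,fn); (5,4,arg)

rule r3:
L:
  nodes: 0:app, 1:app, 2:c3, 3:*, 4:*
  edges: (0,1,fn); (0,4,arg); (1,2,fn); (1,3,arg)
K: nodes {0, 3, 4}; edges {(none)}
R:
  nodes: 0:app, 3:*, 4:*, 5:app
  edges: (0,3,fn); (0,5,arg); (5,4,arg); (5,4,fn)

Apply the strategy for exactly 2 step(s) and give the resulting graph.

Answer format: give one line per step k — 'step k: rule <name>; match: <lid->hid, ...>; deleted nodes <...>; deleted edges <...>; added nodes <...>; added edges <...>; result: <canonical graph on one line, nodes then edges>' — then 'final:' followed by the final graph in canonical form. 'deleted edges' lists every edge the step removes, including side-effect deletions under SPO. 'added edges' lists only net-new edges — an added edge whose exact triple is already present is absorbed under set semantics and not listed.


step 1: rule r2; match: 0->19, 1->15, 2->10, 3->11, 4->18; deleted nodes 10, 15; deleted edges (15,10,fn); (15,11,arg); (19,15,fn); (19,18,arg); added nodes 20; added edges (19,18,fn); (19,20,arg); (20,11,fn); (20,18,arg); result: nodes: 0:c3, 2:c4, 3:app, 5:c1, 7:app, 11:c4, 18:c1, 19:app, 20:app edges: (3,0,fn); (3,2,arg); (7,3,fn); (7,5,arg); (19,18,fn); (19,20,arg); (20,11,fn); (20,18,arg)
step 2: rule r3; match: 0->7, 1->3, 2->0, 3->2, 4->5; deleted nodes 0, 3; deleted edges (3,0,fn); (3,2,arg); (7,3,fn); (7,5,arg); added nodes 21; added edges (7,2,fn); (7,21,arg); (21,5,arg); (21,5,fn); result: nodes: 2:c4, 5:c1, 7:app, 11:c4, 18:c1, 19:app, 20:app, 21:app edges: (7,2,fn); (7,21,arg); (19,18,fn); (19,20,arg); (20,11,fn); (20,18,arg); (21,5,arg); (21,5,fn)
final:
nodes: 2:c4, 5:c1, 7:app, 11:c4, 18:c1, 19:app, 20:app, 21:app
edges: (7,2,fn); (7,21,arg); (19,18,fn); (19,20,arg); (20,11,fn); (20,18,arg); (21,5,arg); (21,5,fn)


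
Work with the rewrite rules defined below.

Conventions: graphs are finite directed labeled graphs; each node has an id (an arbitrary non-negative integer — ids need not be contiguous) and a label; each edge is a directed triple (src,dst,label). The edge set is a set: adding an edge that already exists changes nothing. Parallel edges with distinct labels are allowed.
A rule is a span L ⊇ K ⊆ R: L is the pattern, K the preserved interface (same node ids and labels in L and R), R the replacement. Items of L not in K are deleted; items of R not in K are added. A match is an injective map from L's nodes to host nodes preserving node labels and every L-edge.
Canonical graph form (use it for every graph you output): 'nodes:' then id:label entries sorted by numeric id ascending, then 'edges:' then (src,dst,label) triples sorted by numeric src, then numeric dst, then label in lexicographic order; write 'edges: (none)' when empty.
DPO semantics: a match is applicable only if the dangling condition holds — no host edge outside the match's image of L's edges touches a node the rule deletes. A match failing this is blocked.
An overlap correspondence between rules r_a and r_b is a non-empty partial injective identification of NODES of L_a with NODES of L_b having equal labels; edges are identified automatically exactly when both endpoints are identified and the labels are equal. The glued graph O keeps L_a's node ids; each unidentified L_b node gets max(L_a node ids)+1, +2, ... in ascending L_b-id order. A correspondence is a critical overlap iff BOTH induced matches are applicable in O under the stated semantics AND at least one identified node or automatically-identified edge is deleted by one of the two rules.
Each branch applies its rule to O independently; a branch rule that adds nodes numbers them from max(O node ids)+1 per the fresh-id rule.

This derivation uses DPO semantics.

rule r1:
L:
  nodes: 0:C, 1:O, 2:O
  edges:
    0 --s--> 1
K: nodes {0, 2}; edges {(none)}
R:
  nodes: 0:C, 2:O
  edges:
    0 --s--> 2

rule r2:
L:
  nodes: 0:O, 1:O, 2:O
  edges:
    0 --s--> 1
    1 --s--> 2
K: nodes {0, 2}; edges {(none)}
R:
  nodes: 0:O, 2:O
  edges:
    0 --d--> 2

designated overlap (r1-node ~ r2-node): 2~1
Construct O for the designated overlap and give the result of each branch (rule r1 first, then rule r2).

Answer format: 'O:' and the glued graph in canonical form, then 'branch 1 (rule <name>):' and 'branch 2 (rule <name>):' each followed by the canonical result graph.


O:
nodes: 0:C, 1:O, 2:O, 3:O, 4:O
edges: (0,1,s); (2,4,s); (3,2,s)
branch 1 (rule r1):
nodes: 0:C, 2:O, 3:O, 4:O
edges: (0,2,s); (2,4,s); (3,2,s)
branch 2 (rule r2):
nodes: 0:C, 1:O, 3:O, 4:O
edges: (0,1,s); (3,4,d)


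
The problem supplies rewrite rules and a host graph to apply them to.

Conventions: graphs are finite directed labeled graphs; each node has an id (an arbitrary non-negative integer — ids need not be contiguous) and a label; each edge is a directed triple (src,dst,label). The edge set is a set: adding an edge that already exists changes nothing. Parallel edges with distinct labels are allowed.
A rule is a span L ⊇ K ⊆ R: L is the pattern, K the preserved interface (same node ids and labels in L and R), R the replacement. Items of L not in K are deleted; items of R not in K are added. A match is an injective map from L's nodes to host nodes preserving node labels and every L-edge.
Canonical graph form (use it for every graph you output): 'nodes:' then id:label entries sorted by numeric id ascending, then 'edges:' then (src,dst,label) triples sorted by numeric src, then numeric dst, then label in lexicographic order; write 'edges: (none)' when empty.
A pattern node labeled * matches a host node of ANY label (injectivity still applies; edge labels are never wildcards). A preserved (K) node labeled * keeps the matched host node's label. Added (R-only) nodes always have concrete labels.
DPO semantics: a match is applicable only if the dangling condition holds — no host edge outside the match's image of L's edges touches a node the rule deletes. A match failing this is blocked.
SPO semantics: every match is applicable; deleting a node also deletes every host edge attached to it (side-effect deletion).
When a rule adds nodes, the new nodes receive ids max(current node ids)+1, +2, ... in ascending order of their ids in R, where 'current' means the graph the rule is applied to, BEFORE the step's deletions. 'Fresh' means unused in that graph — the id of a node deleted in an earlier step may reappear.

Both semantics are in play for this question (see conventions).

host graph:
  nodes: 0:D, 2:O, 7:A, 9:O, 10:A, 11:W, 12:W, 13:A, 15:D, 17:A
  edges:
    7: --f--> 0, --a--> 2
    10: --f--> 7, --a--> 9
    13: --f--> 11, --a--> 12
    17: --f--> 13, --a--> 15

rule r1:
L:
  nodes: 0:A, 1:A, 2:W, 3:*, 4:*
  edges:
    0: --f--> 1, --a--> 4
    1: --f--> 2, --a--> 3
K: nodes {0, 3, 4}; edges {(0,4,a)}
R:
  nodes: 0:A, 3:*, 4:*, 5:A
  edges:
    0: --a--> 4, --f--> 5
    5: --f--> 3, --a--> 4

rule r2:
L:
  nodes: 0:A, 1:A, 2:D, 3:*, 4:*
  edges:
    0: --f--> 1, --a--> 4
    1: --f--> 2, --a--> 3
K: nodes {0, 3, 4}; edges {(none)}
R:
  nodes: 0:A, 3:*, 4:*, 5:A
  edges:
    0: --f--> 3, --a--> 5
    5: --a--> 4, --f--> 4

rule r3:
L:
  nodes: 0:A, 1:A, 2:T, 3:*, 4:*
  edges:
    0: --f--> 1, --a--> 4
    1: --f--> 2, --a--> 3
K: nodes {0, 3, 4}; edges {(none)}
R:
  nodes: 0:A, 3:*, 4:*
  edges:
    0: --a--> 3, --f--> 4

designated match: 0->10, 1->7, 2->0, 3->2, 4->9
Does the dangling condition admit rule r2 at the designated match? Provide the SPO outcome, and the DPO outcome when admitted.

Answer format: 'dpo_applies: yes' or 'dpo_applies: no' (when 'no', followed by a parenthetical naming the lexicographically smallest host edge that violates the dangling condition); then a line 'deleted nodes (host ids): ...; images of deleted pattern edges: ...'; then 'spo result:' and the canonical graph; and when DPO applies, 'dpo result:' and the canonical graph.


dpo_applies: yes
deleted nodes (host ids): 0, 7; images of deleted pattern edges: (7,0,f); (7,2,a); (10,7,f); (10,9,a)
spo result:
nodes: 2:O, 9:O, 10:A, 11:W, 12:W, 13:A, 15:D, 17:A, 18:A
edges: (10,2,f); (10,18,a); (13,11,f); (13,12,a); (17,13,f); (17,15,a); (18,9,a); (18,9,f)
dpo result:
nodes: 2:O, 9:O, 10:A, 11:W, 12:W, 13:A, 15:D, 17:A, 18:A
edges: (10,2,f); (10,18,a); (13,11,f); (13,12,a); (17,13,f); (17,15,a); (18,9,a); (18,9,f)


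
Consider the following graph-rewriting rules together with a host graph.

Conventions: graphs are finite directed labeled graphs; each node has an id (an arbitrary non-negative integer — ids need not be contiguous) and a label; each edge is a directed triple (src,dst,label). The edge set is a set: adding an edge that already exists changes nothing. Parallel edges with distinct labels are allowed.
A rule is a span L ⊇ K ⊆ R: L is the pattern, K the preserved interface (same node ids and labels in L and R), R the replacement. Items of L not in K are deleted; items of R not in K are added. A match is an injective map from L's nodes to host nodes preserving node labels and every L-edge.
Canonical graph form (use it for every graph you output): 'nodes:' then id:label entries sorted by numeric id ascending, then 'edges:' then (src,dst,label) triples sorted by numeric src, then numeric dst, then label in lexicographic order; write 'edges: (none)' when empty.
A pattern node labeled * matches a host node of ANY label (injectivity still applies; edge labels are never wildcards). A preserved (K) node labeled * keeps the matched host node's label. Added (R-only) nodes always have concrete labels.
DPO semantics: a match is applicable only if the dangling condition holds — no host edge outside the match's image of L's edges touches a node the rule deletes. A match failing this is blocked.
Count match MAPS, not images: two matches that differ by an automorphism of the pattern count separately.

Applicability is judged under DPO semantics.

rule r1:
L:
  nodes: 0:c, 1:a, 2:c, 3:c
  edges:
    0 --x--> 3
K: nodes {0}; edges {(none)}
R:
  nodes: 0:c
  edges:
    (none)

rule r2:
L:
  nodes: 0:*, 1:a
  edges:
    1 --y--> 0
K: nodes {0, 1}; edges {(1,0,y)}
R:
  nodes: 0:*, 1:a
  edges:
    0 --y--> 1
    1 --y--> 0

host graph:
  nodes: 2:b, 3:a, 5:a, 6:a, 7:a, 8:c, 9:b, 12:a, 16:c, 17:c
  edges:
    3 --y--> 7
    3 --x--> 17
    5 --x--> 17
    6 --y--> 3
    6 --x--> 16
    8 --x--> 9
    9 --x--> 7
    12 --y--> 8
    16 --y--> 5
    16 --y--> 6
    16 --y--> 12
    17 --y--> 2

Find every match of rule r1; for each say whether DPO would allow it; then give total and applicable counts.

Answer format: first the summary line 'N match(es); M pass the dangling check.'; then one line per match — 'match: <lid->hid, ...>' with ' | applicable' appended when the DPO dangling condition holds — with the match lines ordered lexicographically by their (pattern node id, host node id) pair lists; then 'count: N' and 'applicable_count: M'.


0 match(es); 0 pass the dangling check.
count: 0
applicable_count: 0


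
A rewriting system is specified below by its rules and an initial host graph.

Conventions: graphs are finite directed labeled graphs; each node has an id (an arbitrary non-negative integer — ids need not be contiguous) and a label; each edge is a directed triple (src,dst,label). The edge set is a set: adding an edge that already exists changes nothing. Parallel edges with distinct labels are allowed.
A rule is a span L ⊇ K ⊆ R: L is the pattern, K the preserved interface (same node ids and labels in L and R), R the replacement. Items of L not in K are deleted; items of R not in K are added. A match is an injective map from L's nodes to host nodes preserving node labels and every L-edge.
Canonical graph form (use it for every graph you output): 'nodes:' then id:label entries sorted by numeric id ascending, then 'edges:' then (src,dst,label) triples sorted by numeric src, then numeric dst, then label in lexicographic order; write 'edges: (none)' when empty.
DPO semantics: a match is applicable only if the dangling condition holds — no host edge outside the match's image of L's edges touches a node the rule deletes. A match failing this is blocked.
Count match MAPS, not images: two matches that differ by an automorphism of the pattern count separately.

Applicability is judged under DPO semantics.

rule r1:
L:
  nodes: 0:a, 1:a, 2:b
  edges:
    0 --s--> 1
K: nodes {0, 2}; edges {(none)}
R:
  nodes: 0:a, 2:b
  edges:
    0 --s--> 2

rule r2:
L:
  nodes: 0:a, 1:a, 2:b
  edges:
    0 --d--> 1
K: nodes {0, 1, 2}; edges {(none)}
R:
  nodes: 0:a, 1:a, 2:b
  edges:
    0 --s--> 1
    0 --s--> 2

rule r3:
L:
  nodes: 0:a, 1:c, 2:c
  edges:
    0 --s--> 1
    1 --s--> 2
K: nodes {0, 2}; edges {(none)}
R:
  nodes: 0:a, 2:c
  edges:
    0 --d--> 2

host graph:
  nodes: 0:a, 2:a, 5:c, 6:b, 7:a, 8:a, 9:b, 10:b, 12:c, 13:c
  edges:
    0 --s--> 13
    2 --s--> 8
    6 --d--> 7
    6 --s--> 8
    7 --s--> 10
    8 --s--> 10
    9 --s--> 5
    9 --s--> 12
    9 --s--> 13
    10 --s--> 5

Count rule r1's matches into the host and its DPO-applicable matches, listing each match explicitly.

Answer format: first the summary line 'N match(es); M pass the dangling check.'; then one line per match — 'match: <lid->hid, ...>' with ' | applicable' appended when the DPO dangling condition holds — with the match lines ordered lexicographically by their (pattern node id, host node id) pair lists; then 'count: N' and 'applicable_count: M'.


3 match(es); 0 pass the dangling check.
match: 0->2, 1->8, 2->6
match: 0->2, 1->8, 2->9
match: 0->2, 1->8, 2->10
count: 3
applicable_count: 0


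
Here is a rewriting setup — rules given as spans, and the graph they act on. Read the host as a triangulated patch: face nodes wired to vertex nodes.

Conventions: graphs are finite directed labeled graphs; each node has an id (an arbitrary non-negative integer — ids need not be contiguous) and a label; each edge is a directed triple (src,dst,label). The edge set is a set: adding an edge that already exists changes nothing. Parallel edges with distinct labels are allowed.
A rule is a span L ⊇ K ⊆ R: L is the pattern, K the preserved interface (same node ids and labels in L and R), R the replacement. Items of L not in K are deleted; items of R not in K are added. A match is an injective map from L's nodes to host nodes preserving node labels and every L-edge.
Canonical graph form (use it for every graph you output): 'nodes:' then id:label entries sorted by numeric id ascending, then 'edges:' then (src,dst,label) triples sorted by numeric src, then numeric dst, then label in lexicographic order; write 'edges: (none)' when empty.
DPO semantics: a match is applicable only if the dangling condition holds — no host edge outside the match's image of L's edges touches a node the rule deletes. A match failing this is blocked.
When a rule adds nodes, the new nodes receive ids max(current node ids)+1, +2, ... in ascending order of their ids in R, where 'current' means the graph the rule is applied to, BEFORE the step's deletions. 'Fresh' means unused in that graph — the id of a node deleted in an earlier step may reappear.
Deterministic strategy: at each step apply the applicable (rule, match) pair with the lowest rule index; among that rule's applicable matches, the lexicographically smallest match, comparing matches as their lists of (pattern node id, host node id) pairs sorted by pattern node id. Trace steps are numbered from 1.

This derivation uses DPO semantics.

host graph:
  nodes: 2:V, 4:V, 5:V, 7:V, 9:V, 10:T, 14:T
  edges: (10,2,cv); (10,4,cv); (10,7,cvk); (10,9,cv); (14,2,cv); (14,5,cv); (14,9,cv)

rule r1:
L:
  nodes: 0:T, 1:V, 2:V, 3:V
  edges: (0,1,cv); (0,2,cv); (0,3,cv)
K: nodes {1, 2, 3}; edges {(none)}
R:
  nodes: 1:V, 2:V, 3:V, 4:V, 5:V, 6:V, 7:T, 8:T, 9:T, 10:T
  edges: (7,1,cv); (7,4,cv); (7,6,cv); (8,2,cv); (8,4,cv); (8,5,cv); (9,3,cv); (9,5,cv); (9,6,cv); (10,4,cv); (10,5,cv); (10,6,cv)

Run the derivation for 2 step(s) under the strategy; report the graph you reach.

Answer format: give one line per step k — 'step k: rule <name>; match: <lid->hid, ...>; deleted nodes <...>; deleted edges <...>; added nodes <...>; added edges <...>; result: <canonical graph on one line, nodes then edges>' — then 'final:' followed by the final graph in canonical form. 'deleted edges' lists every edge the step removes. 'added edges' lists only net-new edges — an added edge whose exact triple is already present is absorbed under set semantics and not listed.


step 1: rule r1; match: 0->14, 1->2, 2->5, 3->9; deleted nodes 14; deleted edges (14,2,cv); (14,5,cv); (14,9,cv); added nodes 15, 16, 17, 18, 19, 20, 21; added edges (18,2,cv); (18,15,cv); (18,17,cv); (19,5,cv); (19,15,cv); (19,16,cv); (20,9,cv); (20,16,cv); (20,17,cv); (21,15,cv); (21,16,cv); (21,17,cv); result: nodes: 2:V, 4:V, 5:V, 7:V, 9:V, 10:T, 15:V, 16:V, 17:V, 18:T, 19:T, 20:T, 21:T edges: (10,2,cv); (10,4,cv); (10,7,cvk); (10,9,cv); (18,2,cv); (18,15,cv); (18,17,cv); (19,5,cv); (19,15,cv); (19,16,cv); (20,9,cv); (20,16,cv); (20,17,cv); (21,15,cv); (21,16,cv); (21,17,cv)
step 2: rule r1; match: 0->18, 1->2, 2->15, 3->17; deleted nodes 18; deleted edges (18,2,cv); (18,15,cv); (18,17,cv); added nodes 22, 23, 24, 25, 26, 27, 28; added edges (25,2,cv); (25,22,cv); (25,24,cv); (26,15,cv); (26,22,cv); (26,23,cv); (27,17,cv); (27,23,cv); (27,24,cv); (28,22,cv); (28,23,cv); (28,24,cv); result: nodes: 2:V, 4:V, 5:V, 7:V, 9:V, 10:T, 15:V, 16:V, 17:V, 19:T, 20:T, 21:T, 22:V, 23:V, 24:V, 25:T, 26:T, 27:T, 28:T edges: (10,2,cv); (10,4,cv); (10,7,cvk); (10,9,cv); (19,5,cv); (19,15,cv); (19,16,cv); (20,9,cv); (20,16,cv); (20,17,cv); (21,15,cv); (21,16,cv); (21,17,cv); (25,2,cv); (25,22,cv); (25,24,cv); (26,15,cv); (26,22,cv); (26,23,cv); (27,17,cv); (27,23,cv); (27,24,cv); (28,22,cv); (28,23,cv); (28,24,cv)
final:
nodes: 2:V, 4:V, 5:V, 7:V, 9:V, 10:T, 15:V, 16:V, 17:V, 19:T, 20:T, 21:T, 22:V, 23:V, 24:V, 25:T, 26:T, 27:T, 28:T
edges: (10,2,cv); (10,4,cv); (10,7,cvk); (10,9,cv); (19,5,cv); (19,15,cv); (19,16,cv); (20,9,cv); (20,16,cv); (20,17,cv); (21,15,cv); (21,16,cv); (21,17,cv); (25,2,cv); (25,22,cv); (25,24,cv); (26,15,cv); (26,22,cv); (26,23,cv); (27,17,cv); (27,23,cv); (27,24,cv); (28,22,cv); (28,23,cv); (28,24,cv)


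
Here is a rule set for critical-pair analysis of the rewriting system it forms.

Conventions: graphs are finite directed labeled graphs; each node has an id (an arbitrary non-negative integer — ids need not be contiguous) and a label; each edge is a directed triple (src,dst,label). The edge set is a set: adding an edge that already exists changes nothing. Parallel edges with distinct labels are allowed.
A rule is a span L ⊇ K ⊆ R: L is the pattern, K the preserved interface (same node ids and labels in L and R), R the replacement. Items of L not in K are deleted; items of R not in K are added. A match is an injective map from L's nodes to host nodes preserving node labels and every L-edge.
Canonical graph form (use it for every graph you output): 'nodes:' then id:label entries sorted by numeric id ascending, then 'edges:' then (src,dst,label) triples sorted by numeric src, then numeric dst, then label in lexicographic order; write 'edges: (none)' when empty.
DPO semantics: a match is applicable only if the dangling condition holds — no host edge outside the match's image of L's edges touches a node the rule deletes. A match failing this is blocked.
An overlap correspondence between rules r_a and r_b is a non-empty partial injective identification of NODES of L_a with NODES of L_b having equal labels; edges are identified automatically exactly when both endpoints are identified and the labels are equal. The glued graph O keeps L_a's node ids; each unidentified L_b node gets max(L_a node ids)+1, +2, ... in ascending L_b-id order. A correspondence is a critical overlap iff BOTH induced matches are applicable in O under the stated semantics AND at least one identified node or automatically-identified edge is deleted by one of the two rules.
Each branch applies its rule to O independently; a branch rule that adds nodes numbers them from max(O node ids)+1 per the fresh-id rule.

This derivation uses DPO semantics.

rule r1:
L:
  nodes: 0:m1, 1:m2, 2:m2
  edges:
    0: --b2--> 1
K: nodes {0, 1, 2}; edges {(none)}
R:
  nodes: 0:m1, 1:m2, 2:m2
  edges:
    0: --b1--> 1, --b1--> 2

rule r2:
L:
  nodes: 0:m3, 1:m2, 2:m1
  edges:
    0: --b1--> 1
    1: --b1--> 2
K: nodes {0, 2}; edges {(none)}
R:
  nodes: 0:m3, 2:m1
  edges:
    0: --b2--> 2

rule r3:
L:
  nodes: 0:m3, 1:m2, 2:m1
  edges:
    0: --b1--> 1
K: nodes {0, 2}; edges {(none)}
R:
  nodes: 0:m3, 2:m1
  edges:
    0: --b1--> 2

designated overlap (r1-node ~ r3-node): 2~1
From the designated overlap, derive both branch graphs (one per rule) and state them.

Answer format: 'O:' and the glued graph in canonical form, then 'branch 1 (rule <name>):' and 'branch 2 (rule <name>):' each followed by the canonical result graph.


O:
nodes: 0:m1, 1:m2, 2:m2, 3:m3, 4:m1
edges: (0,1,b2); (3,2,b1)
branch 1 (rule r1):
nodes: 0:m1, 1:m2, 2:m2, 3:m3, 4:m1
edges: (0,1,b1); (0,2,b1); (3,2,b1)
branch 2 (rule r3):
nodes: 0:m1, 1:m2, 3:m3, 4:m1
edges: (0,1,b2); (3,4,b1)


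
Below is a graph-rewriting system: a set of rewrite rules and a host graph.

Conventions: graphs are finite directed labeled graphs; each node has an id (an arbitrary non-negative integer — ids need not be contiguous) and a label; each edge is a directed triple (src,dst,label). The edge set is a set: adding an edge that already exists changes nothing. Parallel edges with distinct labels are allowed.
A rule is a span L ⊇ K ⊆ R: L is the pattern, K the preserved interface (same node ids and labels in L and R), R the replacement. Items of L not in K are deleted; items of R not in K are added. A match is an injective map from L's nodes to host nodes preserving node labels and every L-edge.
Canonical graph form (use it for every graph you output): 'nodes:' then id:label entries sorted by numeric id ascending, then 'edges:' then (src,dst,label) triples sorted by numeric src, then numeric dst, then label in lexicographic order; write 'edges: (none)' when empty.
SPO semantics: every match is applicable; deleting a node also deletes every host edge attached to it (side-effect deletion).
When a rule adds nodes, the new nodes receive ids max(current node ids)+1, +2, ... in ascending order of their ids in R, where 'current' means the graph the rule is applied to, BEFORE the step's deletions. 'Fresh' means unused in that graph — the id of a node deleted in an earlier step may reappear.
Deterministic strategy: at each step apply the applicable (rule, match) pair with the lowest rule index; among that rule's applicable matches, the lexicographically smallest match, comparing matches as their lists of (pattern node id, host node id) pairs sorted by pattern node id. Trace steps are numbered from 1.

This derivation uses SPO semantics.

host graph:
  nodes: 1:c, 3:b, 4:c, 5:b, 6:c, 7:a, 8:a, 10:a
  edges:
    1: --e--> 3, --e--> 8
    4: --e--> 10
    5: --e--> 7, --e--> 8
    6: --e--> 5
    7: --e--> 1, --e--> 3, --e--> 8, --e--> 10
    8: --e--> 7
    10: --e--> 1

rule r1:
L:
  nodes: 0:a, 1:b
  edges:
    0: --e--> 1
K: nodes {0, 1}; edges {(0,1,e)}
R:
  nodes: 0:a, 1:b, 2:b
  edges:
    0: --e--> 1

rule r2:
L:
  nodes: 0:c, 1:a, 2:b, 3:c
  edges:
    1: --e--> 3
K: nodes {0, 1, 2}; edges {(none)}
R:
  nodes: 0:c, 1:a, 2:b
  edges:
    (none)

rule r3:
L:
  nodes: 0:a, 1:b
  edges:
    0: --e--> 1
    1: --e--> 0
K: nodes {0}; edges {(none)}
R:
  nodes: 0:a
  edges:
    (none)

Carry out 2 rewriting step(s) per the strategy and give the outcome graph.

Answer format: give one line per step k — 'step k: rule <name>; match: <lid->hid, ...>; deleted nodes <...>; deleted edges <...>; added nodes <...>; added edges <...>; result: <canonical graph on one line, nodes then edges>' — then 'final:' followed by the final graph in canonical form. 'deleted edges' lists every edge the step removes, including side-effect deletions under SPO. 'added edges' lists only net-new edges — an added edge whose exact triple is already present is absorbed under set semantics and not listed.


step 1: rule r1; match: 0->7, 1->3; deleted nodes (none); deleted edges (none); added nodes 11; added edges (none); result: nodes: 1:c, 3:b, 4:c, 5:b, 6:c, 7:a, 8:a, 10:a, 11:b edges: (1,3,e); (1,8,e); (4,10,e); (5,7,e); (5,8,e); (6,5,e); (7,1,e); (7,3,e); (7,8,e); (7,10,e); (8,7,e); (10,1,e)
step 2: rule r1; match: 0->7, 1->3; deleted nodes (none); deleted edges (none); added nodes 12; added edges (none); result: nodes: 1:c, 3:b, 4:c, 5:b, 6:c, 7:a, 8:a, 10:a, 11:b, 12:b edges: (1,3,e); (1,8,e); (4,10,e); (5,7,e); (5,8,e); (6,5,e); (7,1,e); (7,3,e); (7,8,e); (7,10,e); (8,7,e); (10,1,e)
final:
nodes: 1:c, 3:b, 4:c, 5:b, 6:c, 7:a, 8:a, 10:a, 11:b, 12:b
edges: (1,3,e); (1,8,e); (4,10,e); (5,7,e); (5,8,e); (6,5,e); (7,1,e); (7,3,e); (7,8,e); (7,10,e); (8,7,e); (10,1,e)


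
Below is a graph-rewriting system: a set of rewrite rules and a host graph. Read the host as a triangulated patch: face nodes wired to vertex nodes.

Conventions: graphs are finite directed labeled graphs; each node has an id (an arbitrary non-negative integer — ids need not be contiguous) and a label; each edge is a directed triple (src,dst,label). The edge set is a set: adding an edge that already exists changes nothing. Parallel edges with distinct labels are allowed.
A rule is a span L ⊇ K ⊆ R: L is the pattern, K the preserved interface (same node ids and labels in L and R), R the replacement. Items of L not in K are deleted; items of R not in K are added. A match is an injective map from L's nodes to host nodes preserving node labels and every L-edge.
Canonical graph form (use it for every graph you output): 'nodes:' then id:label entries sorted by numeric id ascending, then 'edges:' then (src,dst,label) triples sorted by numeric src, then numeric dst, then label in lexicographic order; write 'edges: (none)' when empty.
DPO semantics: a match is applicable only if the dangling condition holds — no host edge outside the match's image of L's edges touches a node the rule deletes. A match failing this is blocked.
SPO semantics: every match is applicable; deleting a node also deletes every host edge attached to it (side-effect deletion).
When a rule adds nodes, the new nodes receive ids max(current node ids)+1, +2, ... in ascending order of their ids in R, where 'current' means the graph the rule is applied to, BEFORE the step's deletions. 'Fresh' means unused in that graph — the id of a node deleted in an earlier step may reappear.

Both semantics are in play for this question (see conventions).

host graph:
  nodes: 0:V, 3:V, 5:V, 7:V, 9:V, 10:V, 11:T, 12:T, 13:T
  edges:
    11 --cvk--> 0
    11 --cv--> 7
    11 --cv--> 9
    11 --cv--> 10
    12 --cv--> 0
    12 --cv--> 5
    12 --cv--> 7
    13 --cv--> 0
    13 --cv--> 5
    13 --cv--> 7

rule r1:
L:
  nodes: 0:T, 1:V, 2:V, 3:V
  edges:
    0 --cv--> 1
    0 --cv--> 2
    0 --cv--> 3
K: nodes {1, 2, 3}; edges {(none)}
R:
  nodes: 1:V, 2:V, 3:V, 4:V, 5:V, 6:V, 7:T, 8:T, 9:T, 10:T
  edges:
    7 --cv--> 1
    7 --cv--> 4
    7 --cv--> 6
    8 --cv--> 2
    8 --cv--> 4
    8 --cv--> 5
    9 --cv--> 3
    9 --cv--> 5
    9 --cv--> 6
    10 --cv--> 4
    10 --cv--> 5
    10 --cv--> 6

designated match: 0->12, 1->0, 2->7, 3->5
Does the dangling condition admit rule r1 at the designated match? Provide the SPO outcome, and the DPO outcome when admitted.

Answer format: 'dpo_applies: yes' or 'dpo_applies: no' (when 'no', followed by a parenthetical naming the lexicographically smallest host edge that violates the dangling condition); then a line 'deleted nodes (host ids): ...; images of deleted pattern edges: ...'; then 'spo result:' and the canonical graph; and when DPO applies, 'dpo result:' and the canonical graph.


dpo_applies: yes
deleted nodes (host ids): 12; images of deleted pattern edges: (12,0,cv); (12,5,cv); (12,7,cv)
spo result:
nodes: 0:V, 3:V, 5:V, 7:V, 9:V, 10:V, 11:T, 13:T, 14:V, 15:V, 16:V, 17:T, 18:T, 19:T, 20:T
edges: (11,0,cvk); (11,7,cv); (11,9,cv); (11,10,cv); (13,0,cv); (13,5,cv); (13,7,cv); (17,0,cv); (17,14,cv); (17,16,cv); (18,7,cv); (18,14,cv); (18,15,cv); (19,5,cv); (19,15,cv); (19,16,cv); (20,14,cv); (20,15,cv); (20,16,cv)
dpo result:
nodes: 0:V, 3:V, 5:V, 7:V, 9:V, 10:V, 11:T, 13:T, 14:V, 15:V, 16:V, 17:T, 18:T, 19:T, 20:T
edges: (11,0,cvk); (11,7,cv); (11,9,cv); (11,10,cv); (13,0,cv); (13,5,cv); (13,7,cv); (17,0,cv); (17,14,cv); (17,16,cv); (18,7,cv); (18,14,cv); (18,15,cv); (19,5,cv); (19,15,cv); (19,16,cv); (20,14,cv); (20,15,cv); (20,16,cv)
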